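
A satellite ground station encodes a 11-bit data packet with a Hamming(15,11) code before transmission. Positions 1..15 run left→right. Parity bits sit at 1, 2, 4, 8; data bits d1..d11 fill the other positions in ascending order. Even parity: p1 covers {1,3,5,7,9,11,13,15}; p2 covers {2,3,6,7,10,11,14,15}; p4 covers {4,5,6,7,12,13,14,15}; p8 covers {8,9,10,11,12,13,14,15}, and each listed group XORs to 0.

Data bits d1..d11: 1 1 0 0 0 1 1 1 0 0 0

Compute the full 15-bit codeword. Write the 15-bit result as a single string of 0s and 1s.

111010010111000

Place data at non-parity positions: p1 p2 1 p4 1 0 0 p8 0 1 1 1 0 0 0
p1 (pos 1,3,5,7,9,11,13,15): XOR of data positions = 1⊕1⊕0⊕0⊕1⊕0⊕0 = 1
p2 (pos 2,3,6,7,10,11,14,15): XOR of data positions = 1⊕0⊕0⊕1⊕1⊕0⊕0 = 1
p4 (pos 4,5,6,7,12,13,14,15): XOR of data positions = 1⊕0⊕0⊕1⊕0⊕0⊕0 = 0
p8 (pos 8,9,10,11,12,13,14,15): XOR of data positions = 0⊕1⊕1⊕1⊕0⊕0⊕0 = 1
Codeword: 111010010111000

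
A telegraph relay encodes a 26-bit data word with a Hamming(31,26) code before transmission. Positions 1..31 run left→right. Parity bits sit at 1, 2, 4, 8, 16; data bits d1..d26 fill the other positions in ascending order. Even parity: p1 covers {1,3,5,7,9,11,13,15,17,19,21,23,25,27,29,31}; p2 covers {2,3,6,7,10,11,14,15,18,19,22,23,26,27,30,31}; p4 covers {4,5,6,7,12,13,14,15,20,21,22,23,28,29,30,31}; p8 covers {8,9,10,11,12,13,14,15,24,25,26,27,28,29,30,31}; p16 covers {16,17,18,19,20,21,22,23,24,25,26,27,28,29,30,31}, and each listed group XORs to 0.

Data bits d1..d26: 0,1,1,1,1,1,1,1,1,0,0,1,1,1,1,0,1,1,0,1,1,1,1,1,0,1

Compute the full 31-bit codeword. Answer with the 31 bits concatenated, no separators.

Place data at non-parity positions: p1 p2 0 p4 1 1 1 p8 1 1 1 1 1 0 0 p16 1 1 1 1 0 1 1 0 1 1 1 1 1 0 1
p1 (pos 1,3,5,7,9,11,13,15,17,19,21,23,25,27,29,31): XOR of data positions = 0⊕1⊕1⊕1⊕1⊕1⊕0⊕1⊕1⊕0⊕1⊕1⊕1⊕1⊕1 = 0
p2 (pos 2,3,6,7,10,11,14,15,18,19,22,23,26,27,30,31): XOR of data positions = 0⊕1⊕1⊕1⊕1⊕0⊕0⊕1⊕1⊕1⊕1⊕1⊕1⊕0⊕1 = 1
p4 (pos 4,5,6,7,12,13,14,15,20,21,22,23,28,29,30,31): XOR of data positions = 1⊕1⊕1⊕1⊕1⊕0⊕0⊕1⊕0⊕1⊕1⊕1⊕1⊕0⊕1 = 1
p8 (pos 8,9,10,11,12,13,14,15,24,25,26,27,28,29,30,31): XOR of data positions = 1⊕1⊕1⊕1⊕1⊕0⊕0⊕0⊕1⊕1⊕1⊕1⊕1⊕0⊕1 = 1
p16 (pos 16,17,18,19,20,21,22,23,24,25,26,27,28,29,30,31): XOR of data positions = 1⊕1⊕1⊕1⊕0⊕1⊕1⊕0⊕1⊕1⊕1⊕1⊕1⊕0⊕1 = 0
Codeword: 0101111111111000111101101111101

0101111111111000111101101111101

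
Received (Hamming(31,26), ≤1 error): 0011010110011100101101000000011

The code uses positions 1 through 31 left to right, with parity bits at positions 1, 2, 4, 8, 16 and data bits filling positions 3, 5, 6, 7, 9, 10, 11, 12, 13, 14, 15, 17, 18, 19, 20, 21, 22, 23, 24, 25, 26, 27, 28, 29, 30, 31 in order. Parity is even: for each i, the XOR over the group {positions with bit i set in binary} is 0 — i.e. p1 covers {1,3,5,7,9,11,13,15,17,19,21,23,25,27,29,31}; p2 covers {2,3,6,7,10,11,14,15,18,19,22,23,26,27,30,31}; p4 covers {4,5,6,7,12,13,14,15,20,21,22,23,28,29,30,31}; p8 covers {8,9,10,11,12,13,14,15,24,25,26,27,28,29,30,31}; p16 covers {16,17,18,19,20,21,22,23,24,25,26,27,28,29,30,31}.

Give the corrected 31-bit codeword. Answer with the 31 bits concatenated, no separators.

s1 (pos 1,3,5,7,9,11,13,15,17,19,21,23,25,27,29,31): 0⊕1⊕0⊕0⊕1⊕0⊕1⊕0⊕1⊕1⊕0⊕0⊕0⊕0⊕0⊕1 = 0
s2 (pos 2,3,6,7,10,11,14,15,18,19,22,23,26,27,30,31): 0⊕1⊕1⊕0⊕0⊕0⊕1⊕0⊕0⊕1⊕1⊕0⊕0⊕0⊕1⊕1 = 1
s4 (pos 4,5,6,7,12,13,14,15,20,21,22,23,28,29,30,31): 1⊕0⊕1⊕0⊕1⊕1⊕1⊕0⊕1⊕0⊕1⊕0⊕0⊕0⊕1⊕1 = 1
s8 (pos 8,9,10,11,12,13,14,15,24,25,26,27,28,29,30,31): 1⊕1⊕0⊕0⊕1⊕1⊕1⊕0⊕0⊕0⊕0⊕0⊕0⊕0⊕1⊕1 = 1
s16 (pos 16,17,18,19,20,21,22,23,24,25,26,27,28,29,30,31): 0⊕1⊕0⊕1⊕1⊕0⊕1⊕0⊕0⊕0⊕0⊕0⊕0⊕0⊕1⊕1 = 0
Syndrome s16…s1 = 01110 → error at position 14.
Flip position 14: 0011010110011100101101000000011 → 0011010110011000101101000000011

0011010110011000101101000000011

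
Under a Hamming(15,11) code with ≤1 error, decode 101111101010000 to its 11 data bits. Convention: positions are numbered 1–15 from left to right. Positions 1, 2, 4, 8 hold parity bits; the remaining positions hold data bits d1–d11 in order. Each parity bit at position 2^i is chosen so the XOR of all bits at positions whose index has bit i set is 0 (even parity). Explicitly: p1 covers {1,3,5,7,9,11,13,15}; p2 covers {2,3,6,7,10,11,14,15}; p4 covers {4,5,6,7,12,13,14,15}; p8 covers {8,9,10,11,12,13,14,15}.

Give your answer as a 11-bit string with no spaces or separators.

11111010000

s1 (pos 1,3,5,7,9,11,13,15): 1⊕1⊕1⊕1⊕1⊕1⊕0⊕0 = 0
s2 (pos 2,3,6,7,10,11,14,15): 0⊕1⊕1⊕1⊕0⊕1⊕0⊕0 = 0
s4 (pos 4,5,6,7,12,13,14,15): 1⊕1⊕1⊕1⊕0⊕0⊕0⊕0 = 0
s8 (pos 8,9,10,11,12,13,14,15): 0⊕1⊕0⊕1⊕0⊕0⊕0⊕0 = 0
Syndrome s8…s1 = 0000 → no error.
Read data bits from positions 3,5,6,7,9,10,11,12,13,14,15: 11111010000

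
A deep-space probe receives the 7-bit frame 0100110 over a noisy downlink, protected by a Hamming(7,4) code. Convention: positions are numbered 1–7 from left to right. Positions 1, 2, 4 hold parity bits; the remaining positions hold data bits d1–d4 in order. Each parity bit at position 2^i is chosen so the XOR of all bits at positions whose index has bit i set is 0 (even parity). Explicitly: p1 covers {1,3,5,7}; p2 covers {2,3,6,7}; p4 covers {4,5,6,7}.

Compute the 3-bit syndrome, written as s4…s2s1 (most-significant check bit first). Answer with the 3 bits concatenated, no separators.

s1 (pos 1,3,5,7): 0⊕0⊕1⊕0 = 1
s2 (pos 2,3,6,7): 1⊕0⊕1⊕0 = 0
s4 (pos 4,5,6,7): 0⊕1⊕1⊕0 = 0
Syndrome s4…s1 = 001 → error at position 1.

001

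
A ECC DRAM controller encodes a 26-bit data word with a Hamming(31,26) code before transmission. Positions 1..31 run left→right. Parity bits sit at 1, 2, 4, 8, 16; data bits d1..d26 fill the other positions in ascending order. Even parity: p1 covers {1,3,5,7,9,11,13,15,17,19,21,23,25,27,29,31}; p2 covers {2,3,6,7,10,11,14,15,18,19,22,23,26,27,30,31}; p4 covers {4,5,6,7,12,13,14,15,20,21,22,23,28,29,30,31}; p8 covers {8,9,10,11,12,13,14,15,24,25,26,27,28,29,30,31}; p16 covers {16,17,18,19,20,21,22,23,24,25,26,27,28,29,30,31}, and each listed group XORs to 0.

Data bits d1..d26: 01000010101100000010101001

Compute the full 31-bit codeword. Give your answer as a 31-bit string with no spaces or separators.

0001100100101011100000010101001

Place data at non-parity positions: p1 p2 0 p4 1 0 0 p8 0 0 1 0 1 0 1 p16 1 0 0 0 0 0 0 1 0 1 0 1 0 0 1
p1 (pos 1,3,5,7,9,11,13,15,17,19,21,23,25,27,29,31): XOR of data positions = 0⊕1⊕0⊕0⊕1⊕1⊕1⊕1⊕0⊕0⊕0⊕0⊕0⊕0⊕1 = 0
p2 (pos 2,3,6,7,10,11,14,15,18,19,22,23,26,27,30,31): XOR of data positions = 0⊕0⊕0⊕0⊕1⊕0⊕1⊕0⊕0⊕0⊕0⊕1⊕0⊕0⊕1 = 0
p4 (pos 4,5,6,7,12,13,14,15,20,21,22,23,28,29,30,31): XOR of data positions = 1⊕0⊕0⊕0⊕1⊕0⊕1⊕0⊕0⊕0⊕0⊕1⊕0⊕0⊕1 = 1
p8 (pos 8,9,10,11,12,13,14,15,24,25,26,27,28,29,30,31): XOR of data positions = 0⊕0⊕1⊕0⊕1⊕0⊕1⊕1⊕0⊕1⊕0⊕1⊕0⊕0⊕1 = 1
p16 (pos 16,17,18,19,20,21,22,23,24,25,26,27,28,29,30,31): XOR of data positions = 1⊕0⊕0⊕0⊕0⊕0⊕0⊕1⊕0⊕1⊕0⊕1⊕0⊕0⊕1 = 1
Codeword: 0001100100101011100000010101001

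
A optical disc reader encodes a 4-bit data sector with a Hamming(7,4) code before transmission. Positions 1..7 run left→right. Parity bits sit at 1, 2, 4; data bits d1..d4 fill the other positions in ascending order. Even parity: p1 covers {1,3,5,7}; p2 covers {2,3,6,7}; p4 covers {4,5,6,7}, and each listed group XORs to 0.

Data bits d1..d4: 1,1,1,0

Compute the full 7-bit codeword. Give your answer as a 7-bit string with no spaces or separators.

0010110

Place data at non-parity positions: p1 p2 1 p4 1 1 0
p1 (pos 1,3,5,7): XOR of data positions = 1⊕1⊕0 = 0
p2 (pos 2,3,6,7): XOR of data positions = 1⊕1⊕0 = 0
p4 (pos 4,5,6,7): XOR of data positions = 1⊕1⊕0 = 0
Codeword: 0010110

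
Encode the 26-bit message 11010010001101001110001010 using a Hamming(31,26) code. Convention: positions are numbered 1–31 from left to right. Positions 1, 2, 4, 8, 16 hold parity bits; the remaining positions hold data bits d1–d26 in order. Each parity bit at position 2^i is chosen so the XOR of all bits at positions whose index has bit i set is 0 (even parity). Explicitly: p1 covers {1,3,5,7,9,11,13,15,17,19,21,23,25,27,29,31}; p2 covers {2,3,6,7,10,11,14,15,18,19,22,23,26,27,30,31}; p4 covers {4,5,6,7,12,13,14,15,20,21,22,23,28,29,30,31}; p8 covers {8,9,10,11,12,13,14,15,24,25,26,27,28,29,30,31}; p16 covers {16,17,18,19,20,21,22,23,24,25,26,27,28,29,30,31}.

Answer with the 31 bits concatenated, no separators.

0011101100100011101001110001010

Place data at non-parity positions: p1 p2 1 p4 1 0 1 p8 0 0 1 0 0 0 1 p16 1 0 1 0 0 1 1 1 0 0 0 1 0 1 0
p1 (pos 1,3,5,7,9,11,13,15,17,19,21,23,25,27,29,31): XOR of data positions = 1⊕1⊕1⊕0⊕1⊕0⊕1⊕1⊕1⊕0⊕1⊕0⊕0⊕0⊕0 = 0
p2 (pos 2,3,6,7,10,11,14,15,18,19,22,23,26,27,30,31): XOR of data positions = 1⊕0⊕1⊕0⊕1⊕0⊕1⊕0⊕1⊕1⊕1⊕0⊕0⊕1⊕0 = 0
p4 (pos 4,5,6,7,12,13,14,15,20,21,22,23,28,29,30,31): XOR of data positions = 1⊕0⊕1⊕0⊕0⊕0⊕1⊕0⊕0⊕1⊕1⊕1⊕0⊕1⊕0 = 1
p8 (pos 8,9,10,11,12,13,14,15,24,25,26,27,28,29,30,31): XOR of data positions = 0⊕0⊕1⊕0⊕0⊕0⊕1⊕1⊕0⊕0⊕0⊕1⊕0⊕1⊕0 = 1
p16 (pos 16,17,18,19,20,21,22,23,24,25,26,27,28,29,30,31): XOR of data positions = 1⊕0⊕1⊕0⊕0⊕1⊕1⊕1⊕0⊕0⊕0⊕1⊕0⊕1⊕0 = 1
Codeword: 0011101100100011101001110001010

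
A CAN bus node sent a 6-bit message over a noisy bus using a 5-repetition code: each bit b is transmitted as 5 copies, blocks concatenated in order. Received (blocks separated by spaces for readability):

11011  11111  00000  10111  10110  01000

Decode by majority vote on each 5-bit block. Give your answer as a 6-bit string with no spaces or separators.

Block 1 (11011): 4 ones → 1
Block 2 (11111): 5 ones → 1
Block 3 (00000): 0 ones → 0
Block 4 (10111): 4 ones → 1
Block 5 (10110): 3 ones → 1
Block 6 (01000): 1 one → 0

110110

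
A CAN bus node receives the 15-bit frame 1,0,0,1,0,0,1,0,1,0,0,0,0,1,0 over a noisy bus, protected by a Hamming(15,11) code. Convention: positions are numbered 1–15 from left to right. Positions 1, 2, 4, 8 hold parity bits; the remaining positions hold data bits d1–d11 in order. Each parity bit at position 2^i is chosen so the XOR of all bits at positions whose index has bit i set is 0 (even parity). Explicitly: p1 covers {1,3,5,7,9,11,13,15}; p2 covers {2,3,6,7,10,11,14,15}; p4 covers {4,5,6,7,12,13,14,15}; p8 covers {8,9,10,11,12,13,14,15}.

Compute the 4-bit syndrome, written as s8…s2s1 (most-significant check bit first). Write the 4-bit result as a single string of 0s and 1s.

s1 (pos 1,3,5,7,9,11,13,15): 1⊕0⊕0⊕1⊕1⊕0⊕0⊕0 = 1
s2 (pos 2,3,6,7,10,11,14,15): 0⊕0⊕0⊕1⊕0⊕0⊕1⊕0 = 0
s4 (pos 4,5,6,7,12,13,14,15): 1⊕0⊕0⊕1⊕0⊕0⊕1⊕0 = 1
s8 (pos 8,9,10,11,12,13,14,15): 0⊕1⊕0⊕0⊕0⊕0⊕1⊕0 = 0
Syndrome s8…s1 = 0101 → error at position 5.

0101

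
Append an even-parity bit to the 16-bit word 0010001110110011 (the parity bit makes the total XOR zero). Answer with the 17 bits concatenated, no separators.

00100011101100110

XOR of the 16 data bits: 0⊕0⊕1⊕0⊕0⊕0⊕1⊕1⊕1⊕0⊕1⊕1⊕0⊕0⊕1⊕1 = 0
Parity bit = 0 (so all 17 bits XOR to 0).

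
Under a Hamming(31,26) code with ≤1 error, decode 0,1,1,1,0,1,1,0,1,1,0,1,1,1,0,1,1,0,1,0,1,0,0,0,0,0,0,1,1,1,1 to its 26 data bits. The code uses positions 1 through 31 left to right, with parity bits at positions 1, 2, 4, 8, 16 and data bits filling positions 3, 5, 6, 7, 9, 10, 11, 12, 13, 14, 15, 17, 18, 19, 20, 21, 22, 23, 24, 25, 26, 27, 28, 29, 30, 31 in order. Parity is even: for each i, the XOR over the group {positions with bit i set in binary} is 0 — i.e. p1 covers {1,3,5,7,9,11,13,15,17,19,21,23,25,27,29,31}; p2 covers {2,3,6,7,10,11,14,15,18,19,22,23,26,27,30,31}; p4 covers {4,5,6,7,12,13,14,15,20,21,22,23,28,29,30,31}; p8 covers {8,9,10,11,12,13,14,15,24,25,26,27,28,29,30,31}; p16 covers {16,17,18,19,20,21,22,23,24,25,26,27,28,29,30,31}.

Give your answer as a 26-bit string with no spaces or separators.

s1 (pos 1,3,5,7,9,11,13,15,17,19,21,23,25,27,29,31): 0⊕1⊕0⊕1⊕1⊕0⊕1⊕0⊕1⊕1⊕1⊕0⊕0⊕0⊕1⊕1 = 1
s2 (pos 2,3,6,7,10,11,14,15,18,19,22,23,26,27,30,31): 1⊕1⊕1⊕1⊕1⊕0⊕1⊕0⊕0⊕1⊕0⊕0⊕0⊕0⊕1⊕1 = 1
s4 (pos 4,5,6,7,12,13,14,15,20,21,22,23,28,29,30,31): 1⊕0⊕1⊕1⊕1⊕1⊕1⊕0⊕0⊕1⊕0⊕0⊕1⊕1⊕1⊕1 = 1
s8 (pos 8,9,10,11,12,13,14,15,24,25,26,27,28,29,30,31): 0⊕1⊕1⊕0⊕1⊕1⊕1⊕0⊕0⊕0⊕0⊕0⊕1⊕1⊕1⊕1 = 1
s16 (pos 16,17,18,19,20,21,22,23,24,25,26,27,28,29,30,31): 1⊕1⊕0⊕1⊕0⊕1⊕0⊕0⊕0⊕0⊕0⊕0⊕1⊕1⊕1⊕1 = 0
Syndrome s16…s1 = 01111 → error at position 15.
Flip position 15: 0111011011011101101010000001111 → 0111011011011111101010000001111
Read data bits from positions 3,5,6,7,9,10,11,12,13,14,15,17,18,19,20,21,22,23,24,25,26,27,28,29,30,31: 10111101111101010000001111

10111101111101010000001111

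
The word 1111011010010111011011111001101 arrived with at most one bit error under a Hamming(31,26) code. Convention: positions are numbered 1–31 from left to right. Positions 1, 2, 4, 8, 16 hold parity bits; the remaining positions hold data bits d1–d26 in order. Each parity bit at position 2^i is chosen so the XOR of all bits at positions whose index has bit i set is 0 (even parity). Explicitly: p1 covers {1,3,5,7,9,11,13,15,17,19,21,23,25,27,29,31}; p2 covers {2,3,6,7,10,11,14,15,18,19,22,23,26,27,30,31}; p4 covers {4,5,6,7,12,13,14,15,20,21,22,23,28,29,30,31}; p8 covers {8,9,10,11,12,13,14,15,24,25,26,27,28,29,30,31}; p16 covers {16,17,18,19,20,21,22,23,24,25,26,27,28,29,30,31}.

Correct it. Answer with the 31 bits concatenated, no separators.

s1 (pos 1,3,5,7,9,11,13,15,17,19,21,23,25,27,29,31): 1⊕1⊕0⊕1⊕1⊕0⊕0⊕1⊕0⊕1⊕1⊕1⊕1⊕0⊕1⊕1 = 1
s2 (pos 2,3,6,7,10,11,14,15,18,19,22,23,26,27,30,31): 1⊕1⊕1⊕1⊕0⊕0⊕1⊕1⊕1⊕1⊕1⊕1⊕0⊕0⊕0⊕1 = 1
s4 (pos 4,5,6,7,12,13,14,15,20,21,22,23,28,29,30,31): 1⊕0⊕1⊕1⊕1⊕0⊕1⊕1⊕0⊕1⊕1⊕1⊕1⊕1⊕0⊕1 = 0
s8 (pos 8,9,10,11,12,13,14,15,24,25,26,27,28,29,30,31): 0⊕1⊕0⊕0⊕1⊕0⊕1⊕1⊕1⊕1⊕0⊕0⊕1⊕1⊕0⊕1 = 1
s16 (pos 16,17,18,19,20,21,22,23,24,25,26,27,28,29,30,31): 1⊕0⊕1⊕1⊕0⊕1⊕1⊕1⊕1⊕1⊕0⊕0⊕1⊕1⊕0⊕1 = 1
Syndrome s16…s1 = 11011 → error at position 27.
Flip position 27: 1111011010010111011011111001101 → 1111011010010111011011111011101

1111011010010111011011111011101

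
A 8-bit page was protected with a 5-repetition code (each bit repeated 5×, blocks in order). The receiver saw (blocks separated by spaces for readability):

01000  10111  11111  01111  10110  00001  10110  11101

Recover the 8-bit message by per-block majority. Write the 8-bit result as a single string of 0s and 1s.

01111011

Block 1 (01000): 1 one → 0
Block 2 (10111): 4 ones → 1
Block 3 (11111): 5 ones → 1
Block 4 (01111): 4 ones → 1
Block 5 (10110): 3 ones → 1
Block 6 (00001): 1 one → 0
Block 7 (10110): 3 ones → 1
Block 8 (11101): 4 ones → 1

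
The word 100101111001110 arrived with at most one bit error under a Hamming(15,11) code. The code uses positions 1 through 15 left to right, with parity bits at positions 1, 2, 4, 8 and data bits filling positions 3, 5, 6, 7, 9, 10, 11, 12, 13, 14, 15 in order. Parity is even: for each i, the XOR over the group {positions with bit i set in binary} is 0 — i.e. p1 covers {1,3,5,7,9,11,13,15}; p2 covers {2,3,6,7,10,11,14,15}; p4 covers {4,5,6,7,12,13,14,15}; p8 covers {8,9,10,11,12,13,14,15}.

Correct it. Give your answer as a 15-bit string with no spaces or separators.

100101111101110

s1 (pos 1,3,5,7,9,11,13,15): 1⊕0⊕0⊕1⊕1⊕0⊕1⊕0 = 0
s2 (pos 2,3,6,7,10,11,14,15): 0⊕0⊕1⊕1⊕0⊕0⊕1⊕0 = 1
s4 (pos 4,5,6,7,12,13,14,15): 1⊕0⊕1⊕1⊕1⊕1⊕1⊕0 = 0
s8 (pos 8,9,10,11,12,13,14,15): 1⊕1⊕0⊕0⊕1⊕1⊕1⊕0 = 1
Syndrome s8…s1 = 1010 → error at position 10.
Flip position 10: 100101111001110 → 100101111101110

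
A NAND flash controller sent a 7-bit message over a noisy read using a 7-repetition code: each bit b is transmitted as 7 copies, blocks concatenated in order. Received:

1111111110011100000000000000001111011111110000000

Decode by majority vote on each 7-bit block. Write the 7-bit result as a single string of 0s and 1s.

1100110

Block 1 (1111111): 7 ones → 1
Block 2 (1100111): 5 ones → 1
Block 3 (0000000): 0 ones → 0
Block 4 (0000000): 0 ones → 0
Block 5 (0011110): 4 ones → 1
Block 6 (1111111): 7 ones → 1
Block 7 (0000000): 0 ones → 0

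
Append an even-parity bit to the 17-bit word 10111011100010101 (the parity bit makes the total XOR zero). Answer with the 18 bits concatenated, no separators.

XOR of the 17 data bits: 1⊕0⊕1⊕1⊕1⊕0⊕1⊕1⊕1⊕0⊕0⊕0⊕1⊕0⊕1⊕0⊕1 = 0
Parity bit = 0 (so all 18 bits XOR to 0).

101110111000101010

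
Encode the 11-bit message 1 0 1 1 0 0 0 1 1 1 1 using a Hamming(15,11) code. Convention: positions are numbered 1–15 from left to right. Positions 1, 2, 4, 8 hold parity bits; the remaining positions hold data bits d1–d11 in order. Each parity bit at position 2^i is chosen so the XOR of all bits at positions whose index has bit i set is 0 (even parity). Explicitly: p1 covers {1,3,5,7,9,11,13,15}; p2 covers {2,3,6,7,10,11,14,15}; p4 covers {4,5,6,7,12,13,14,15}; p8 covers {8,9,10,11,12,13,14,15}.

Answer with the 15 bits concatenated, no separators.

011001100001111

Place data at non-parity positions: p1 p2 1 p4 0 1 1 p8 0 0 0 1 1 1 1
p1 (pos 1,3,5,7,9,11,13,15): XOR of data positions = 1⊕0⊕1⊕0⊕0⊕1⊕1 = 0
p2 (pos 2,3,6,7,10,11,14,15): XOR of data positions = 1⊕1⊕1⊕0⊕0⊕1⊕1 = 1
p4 (pos 4,5,6,7,12,13,14,15): XOR of data positions = 0⊕1⊕1⊕1⊕1⊕1⊕1 = 0
p8 (pos 8,9,10,11,12,13,14,15): XOR of data positions = 0⊕0⊕0⊕1⊕1⊕1⊕1 = 0
Codeword: 011001100001111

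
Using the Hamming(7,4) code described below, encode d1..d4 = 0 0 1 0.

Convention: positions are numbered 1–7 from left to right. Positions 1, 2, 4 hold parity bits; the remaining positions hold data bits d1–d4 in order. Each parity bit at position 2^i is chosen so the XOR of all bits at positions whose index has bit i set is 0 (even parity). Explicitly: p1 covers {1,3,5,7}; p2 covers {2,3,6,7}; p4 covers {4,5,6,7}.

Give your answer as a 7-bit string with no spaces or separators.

0101010

Place data at non-parity positions: p1 p2 0 p4 0 1 0
p1 (pos 1,3,5,7): XOR of data positions = 0⊕0⊕0 = 0
p2 (pos 2,3,6,7): XOR of data positions = 0⊕1⊕0 = 1
p4 (pos 4,5,6,7): XOR of data positions = 0⊕1⊕0 = 1
Codeword: 0101010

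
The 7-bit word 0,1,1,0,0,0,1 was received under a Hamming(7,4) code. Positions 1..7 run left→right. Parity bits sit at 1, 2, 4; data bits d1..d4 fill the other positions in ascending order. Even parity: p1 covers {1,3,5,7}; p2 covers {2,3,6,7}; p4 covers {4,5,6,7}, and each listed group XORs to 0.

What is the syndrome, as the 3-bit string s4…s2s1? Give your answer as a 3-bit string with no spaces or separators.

s1 (pos 1,3,5,7): 0⊕1⊕0⊕1 = 0
s2 (pos 2,3,6,7): 1⊕1⊕0⊕1 = 1
s4 (pos 4,5,6,7): 0⊕0⊕0⊕1 = 1
Syndrome s4…s1 = 110 → error at position 6.

110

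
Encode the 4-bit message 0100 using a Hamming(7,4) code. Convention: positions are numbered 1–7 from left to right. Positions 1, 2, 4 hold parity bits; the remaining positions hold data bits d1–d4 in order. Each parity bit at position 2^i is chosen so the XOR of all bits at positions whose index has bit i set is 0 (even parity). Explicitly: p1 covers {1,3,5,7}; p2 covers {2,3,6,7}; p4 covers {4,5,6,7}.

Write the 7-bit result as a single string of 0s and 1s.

Place data at non-parity positions: p1 p2 0 p4 1 0 0
p1 (pos 1,3,5,7): XOR of data positions = 0⊕1⊕0 = 1
p2 (pos 2,3,6,7): XOR of data positions = 0⊕0⊕0 = 0
p4 (pos 4,5,6,7): XOR of data positions = 1⊕0⊕0 = 1
Codeword: 1001100

1001100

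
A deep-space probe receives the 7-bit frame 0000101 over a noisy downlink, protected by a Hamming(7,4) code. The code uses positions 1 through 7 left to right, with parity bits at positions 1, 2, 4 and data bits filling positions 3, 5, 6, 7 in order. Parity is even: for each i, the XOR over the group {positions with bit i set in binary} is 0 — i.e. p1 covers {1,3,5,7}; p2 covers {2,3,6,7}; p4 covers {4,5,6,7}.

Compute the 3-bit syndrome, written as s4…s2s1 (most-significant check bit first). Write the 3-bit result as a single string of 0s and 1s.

010

s1 (pos 1,3,5,7): 0⊕0⊕1⊕1 = 0
s2 (pos 2,3,6,7): 0⊕0⊕0⊕1 = 1
s4 (pos 4,5,6,7): 0⊕1⊕0⊕1 = 0
Syndrome s4…s1 = 010 → error at position 2.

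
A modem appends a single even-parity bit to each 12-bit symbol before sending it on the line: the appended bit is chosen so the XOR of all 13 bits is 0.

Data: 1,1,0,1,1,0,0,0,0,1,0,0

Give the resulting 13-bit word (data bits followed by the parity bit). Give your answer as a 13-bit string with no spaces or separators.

XOR of the 12 data bits: 1⊕1⊕0⊕1⊕1⊕0⊕0⊕0⊕0⊕1⊕0⊕0 = 1
Parity bit = 1 (so all 13 bits XOR to 0).

1101100001001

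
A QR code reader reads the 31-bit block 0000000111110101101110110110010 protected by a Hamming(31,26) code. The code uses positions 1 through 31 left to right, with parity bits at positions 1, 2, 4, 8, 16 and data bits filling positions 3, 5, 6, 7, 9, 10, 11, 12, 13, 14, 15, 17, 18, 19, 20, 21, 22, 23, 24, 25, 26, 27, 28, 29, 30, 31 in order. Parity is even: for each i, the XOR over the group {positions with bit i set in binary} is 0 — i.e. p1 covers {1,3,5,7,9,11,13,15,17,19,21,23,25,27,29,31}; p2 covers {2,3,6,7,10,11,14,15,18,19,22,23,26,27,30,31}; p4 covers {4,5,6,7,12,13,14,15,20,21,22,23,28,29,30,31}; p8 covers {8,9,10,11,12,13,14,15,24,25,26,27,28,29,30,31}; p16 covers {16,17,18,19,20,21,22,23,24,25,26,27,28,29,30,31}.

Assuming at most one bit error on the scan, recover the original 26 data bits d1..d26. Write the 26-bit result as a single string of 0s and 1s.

s1 (pos 1,3,5,7,9,11,13,15,17,19,21,23,25,27,29,31): 0⊕0⊕0⊕0⊕1⊕1⊕0⊕0⊕1⊕1⊕1⊕1⊕0⊕1⊕0⊕0 = 1
s2 (pos 2,3,6,7,10,11,14,15,18,19,22,23,26,27,30,31): 0⊕0⊕0⊕0⊕1⊕1⊕1⊕0⊕0⊕1⊕0⊕1⊕1⊕1⊕1⊕0 = 0
s4 (pos 4,5,6,7,12,13,14,15,20,21,22,23,28,29,30,31): 0⊕0⊕0⊕0⊕1⊕0⊕1⊕0⊕1⊕1⊕0⊕1⊕0⊕0⊕1⊕0 = 0
s8 (pos 8,9,10,11,12,13,14,15,24,25,26,27,28,29,30,31): 1⊕1⊕1⊕1⊕1⊕0⊕1⊕0⊕1⊕0⊕1⊕1⊕0⊕0⊕1⊕0 = 0
s16 (pos 16,17,18,19,20,21,22,23,24,25,26,27,28,29,30,31): 1⊕1⊕0⊕1⊕1⊕1⊕0⊕1⊕1⊕0⊕1⊕1⊕0⊕0⊕1⊕0 = 0
Syndrome s16…s1 = 00001 → error at position 1.
Flip position 1: 0000000111110101101110110110010 → 1000000111110101101110110110010
Read data bits from positions 3,5,6,7,9,10,11,12,13,14,15,17,18,19,20,21,22,23,24,25,26,27,28,29,30,31: 00001111010101110110110010

00001111010101110110110010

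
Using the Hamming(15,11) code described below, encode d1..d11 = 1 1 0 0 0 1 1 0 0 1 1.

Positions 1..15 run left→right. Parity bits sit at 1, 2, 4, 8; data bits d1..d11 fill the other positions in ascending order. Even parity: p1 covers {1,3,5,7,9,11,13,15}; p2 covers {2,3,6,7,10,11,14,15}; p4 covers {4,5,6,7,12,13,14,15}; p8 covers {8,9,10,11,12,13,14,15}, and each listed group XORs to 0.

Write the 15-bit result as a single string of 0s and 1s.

011110000110011

Place data at non-parity positions: p1 p2 1 p4 1 0 0 p8 0 1 1 0 0 1 1
p1 (pos 1,3,5,7,9,11,13,15): XOR of data positions = 1⊕1⊕0⊕0⊕1⊕0⊕1 = 0
p2 (pos 2,3,6,7,10,11,14,15): XOR of data positions = 1⊕0⊕0⊕1⊕1⊕1⊕1 = 1
p4 (pos 4,5,6,7,12,13,14,15): XOR of data positions = 1⊕0⊕0⊕0⊕0⊕1⊕1 = 1
p8 (pos 8,9,10,11,12,13,14,15): XOR of data positions = 0⊕1⊕1⊕0⊕0⊕1⊕1 = 0
Codeword: 011110000110011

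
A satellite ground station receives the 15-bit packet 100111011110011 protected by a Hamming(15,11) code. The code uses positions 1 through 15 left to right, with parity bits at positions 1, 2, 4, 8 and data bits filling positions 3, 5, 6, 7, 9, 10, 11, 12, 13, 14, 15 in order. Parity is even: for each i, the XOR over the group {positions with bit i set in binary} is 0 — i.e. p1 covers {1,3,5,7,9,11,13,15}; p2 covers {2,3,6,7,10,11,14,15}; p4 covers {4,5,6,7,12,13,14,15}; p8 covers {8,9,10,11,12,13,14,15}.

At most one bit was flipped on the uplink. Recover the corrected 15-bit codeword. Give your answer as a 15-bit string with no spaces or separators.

100111111110011

s1 (pos 1,3,5,7,9,11,13,15): 1⊕0⊕1⊕0⊕1⊕1⊕0⊕1 = 1
s2 (pos 2,3,6,7,10,11,14,15): 0⊕0⊕1⊕0⊕1⊕1⊕1⊕1 = 1
s4 (pos 4,5,6,7,12,13,14,15): 1⊕1⊕1⊕0⊕0⊕0⊕1⊕1 = 1
s8 (pos 8,9,10,11,12,13,14,15): 1⊕1⊕1⊕1⊕0⊕0⊕1⊕1 = 0
Syndrome s8…s1 = 0111 → error at position 7.
Flip position 7: 100111011110011 → 100111111110011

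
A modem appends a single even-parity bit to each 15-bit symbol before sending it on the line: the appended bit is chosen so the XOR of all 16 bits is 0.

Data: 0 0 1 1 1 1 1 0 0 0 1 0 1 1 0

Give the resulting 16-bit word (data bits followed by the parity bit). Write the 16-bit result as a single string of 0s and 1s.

0011111000101100

XOR of the 15 data bits: 0⊕0⊕1⊕1⊕1⊕1⊕1⊕0⊕0⊕0⊕1⊕0⊕1⊕1⊕0 = 0
Parity bit = 0 (so all 16 bits XOR to 0).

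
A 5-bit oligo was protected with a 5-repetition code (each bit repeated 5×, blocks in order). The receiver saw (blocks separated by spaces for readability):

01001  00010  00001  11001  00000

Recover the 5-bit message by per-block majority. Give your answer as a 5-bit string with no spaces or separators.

00010

Block 1 (01001): 2 ones → 0
Block 2 (00010): 1 one → 0
Block 3 (00001): 1 one → 0
Block 4 (11001): 3 ones → 1
Block 5 (00000): 0 ones → 0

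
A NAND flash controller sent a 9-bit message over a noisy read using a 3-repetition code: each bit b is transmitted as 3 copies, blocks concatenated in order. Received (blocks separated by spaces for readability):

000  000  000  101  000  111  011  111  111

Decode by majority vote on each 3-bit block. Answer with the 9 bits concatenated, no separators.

000101111

Block 1 (000): 0 ones → 0
Block 2 (000): 0 ones → 0
Block 3 (000): 0 ones → 0
Block 4 (101): 2 ones → 1
Block 5 (000): 0 ones → 0
Block 6 (111): 3 ones → 1
Block 7 (011): 2 ones → 1
Block 8 (111): 3 ones → 1
Block 9 (111): 3 ones → 1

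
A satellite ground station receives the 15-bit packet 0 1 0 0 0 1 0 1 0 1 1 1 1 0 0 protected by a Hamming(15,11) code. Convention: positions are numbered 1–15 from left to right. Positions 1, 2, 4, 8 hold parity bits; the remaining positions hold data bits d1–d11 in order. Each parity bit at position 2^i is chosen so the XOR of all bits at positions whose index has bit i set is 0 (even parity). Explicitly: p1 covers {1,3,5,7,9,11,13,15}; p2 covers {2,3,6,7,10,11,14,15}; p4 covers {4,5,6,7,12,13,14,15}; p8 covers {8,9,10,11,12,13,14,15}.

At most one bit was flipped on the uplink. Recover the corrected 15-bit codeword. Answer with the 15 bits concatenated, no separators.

010001010110100

s1 (pos 1,3,5,7,9,11,13,15): 0⊕0⊕0⊕0⊕0⊕1⊕1⊕0 = 0
s2 (pos 2,3,6,7,10,11,14,15): 1⊕0⊕1⊕0⊕1⊕1⊕0⊕0 = 0
s4 (pos 4,5,6,7,12,13,14,15): 0⊕0⊕1⊕0⊕1⊕1⊕0⊕0 = 1
s8 (pos 8,9,10,11,12,13,14,15): 1⊕0⊕1⊕1⊕1⊕1⊕0⊕0 = 1
Syndrome s8…s1 = 1100 → error at position 12.
Flip position 12: 010001010111100 → 010001010110100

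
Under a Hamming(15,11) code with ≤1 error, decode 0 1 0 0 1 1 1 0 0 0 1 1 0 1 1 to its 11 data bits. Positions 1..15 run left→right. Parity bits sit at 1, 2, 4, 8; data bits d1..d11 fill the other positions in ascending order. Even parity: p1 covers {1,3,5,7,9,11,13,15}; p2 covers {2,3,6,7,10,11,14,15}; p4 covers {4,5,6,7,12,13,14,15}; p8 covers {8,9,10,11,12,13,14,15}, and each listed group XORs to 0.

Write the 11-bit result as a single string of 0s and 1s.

01110011011

s1 (pos 1,3,5,7,9,11,13,15): 0⊕0⊕1⊕1⊕0⊕1⊕0⊕1 = 0
s2 (pos 2,3,6,7,10,11,14,15): 1⊕0⊕1⊕1⊕0⊕1⊕1⊕1 = 0
s4 (pos 4,5,6,7,12,13,14,15): 0⊕1⊕1⊕1⊕1⊕0⊕1⊕1 = 0
s8 (pos 8,9,10,11,12,13,14,15): 0⊕0⊕0⊕1⊕1⊕0⊕1⊕1 = 0
Syndrome s8…s1 = 0000 → no error.
Read data bits from positions 3,5,6,7,9,10,11,12,13,14,15: 01110011011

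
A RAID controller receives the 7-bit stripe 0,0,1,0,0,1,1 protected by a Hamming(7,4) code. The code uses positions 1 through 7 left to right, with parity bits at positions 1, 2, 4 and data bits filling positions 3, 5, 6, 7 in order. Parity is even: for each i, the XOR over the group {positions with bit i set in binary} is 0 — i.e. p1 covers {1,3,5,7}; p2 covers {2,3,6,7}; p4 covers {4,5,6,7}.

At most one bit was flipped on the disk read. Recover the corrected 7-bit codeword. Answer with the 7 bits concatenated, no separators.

0110011

s1 (pos 1,3,5,7): 0⊕1⊕0⊕1 = 0
s2 (pos 2,3,6,7): 0⊕1⊕1⊕1 = 1
s4 (pos 4,5,6,7): 0⊕0⊕1⊕1 = 0
Syndrome s4…s1 = 010 → error at position 2.
Flip position 2: 0010011 → 0110011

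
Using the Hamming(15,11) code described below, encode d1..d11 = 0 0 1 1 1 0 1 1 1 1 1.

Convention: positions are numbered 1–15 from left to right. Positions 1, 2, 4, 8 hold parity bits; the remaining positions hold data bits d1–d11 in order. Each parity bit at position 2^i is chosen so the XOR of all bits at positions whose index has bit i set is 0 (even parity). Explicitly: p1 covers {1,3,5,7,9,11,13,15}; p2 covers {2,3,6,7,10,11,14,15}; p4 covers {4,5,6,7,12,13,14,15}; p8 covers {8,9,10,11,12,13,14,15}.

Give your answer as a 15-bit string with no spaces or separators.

Place data at non-parity positions: p1 p2 0 p4 0 1 1 p8 1 0 1 1 1 1 1
p1 (pos 1,3,5,7,9,11,13,15): XOR of data positions = 0⊕0⊕1⊕1⊕1⊕1⊕1 = 1
p2 (pos 2,3,6,7,10,11,14,15): XOR of data positions = 0⊕1⊕1⊕0⊕1⊕1⊕1 = 1
p4 (pos 4,5,6,7,12,13,14,15): XOR of data positions = 0⊕1⊕1⊕1⊕1⊕1⊕1 = 0
p8 (pos 8,9,10,11,12,13,14,15): XOR of data positions = 1⊕0⊕1⊕1⊕1⊕1⊕1 = 0
Codeword: 110001101011111

110001101011111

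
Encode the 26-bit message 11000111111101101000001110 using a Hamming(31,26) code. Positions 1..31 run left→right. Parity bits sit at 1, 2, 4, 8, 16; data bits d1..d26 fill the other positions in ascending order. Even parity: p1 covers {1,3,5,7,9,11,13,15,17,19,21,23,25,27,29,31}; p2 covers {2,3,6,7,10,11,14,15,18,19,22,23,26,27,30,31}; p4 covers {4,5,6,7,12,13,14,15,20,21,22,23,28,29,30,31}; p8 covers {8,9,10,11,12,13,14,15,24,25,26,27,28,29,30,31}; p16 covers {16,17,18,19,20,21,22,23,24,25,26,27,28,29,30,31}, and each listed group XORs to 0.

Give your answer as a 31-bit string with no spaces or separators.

0010100101111111101101000001110

Place data at non-parity positions: p1 p2 1 p4 1 0 0 p8 0 1 1 1 1 1 1 p16 1 0 1 1 0 1 0 0 0 0 0 1 1 1 0
p1 (pos 1,3,5,7,9,11,13,15,17,19,21,23,25,27,29,31): XOR of data positions = 1⊕1⊕0⊕0⊕1⊕1⊕1⊕1⊕1⊕0⊕0⊕0⊕0⊕1⊕0 = 0
p2 (pos 2,3,6,7,10,11,14,15,18,19,22,23,26,27,30,31): XOR of data positions = 1⊕0⊕0⊕1⊕1⊕1⊕1⊕0⊕1⊕1⊕0⊕0⊕0⊕1⊕0 = 0
p4 (pos 4,5,6,7,12,13,14,15,20,21,22,23,28,29,30,31): XOR of data positions = 1⊕0⊕0⊕1⊕1⊕1⊕1⊕1⊕0⊕1⊕0⊕1⊕1⊕1⊕0 = 0
p8 (pos 8,9,10,11,12,13,14,15,24,25,26,27,28,29,30,31): XOR of data positions = 0⊕1⊕1⊕1⊕1⊕1⊕1⊕0⊕0⊕0⊕0⊕1⊕1⊕1⊕0 = 1
p16 (pos 16,17,18,19,20,21,22,23,24,25,26,27,28,29,30,31): XOR of data positions = 1⊕0⊕1⊕1⊕0⊕1⊕0⊕0⊕0⊕0⊕0⊕1⊕1⊕1⊕0 = 1
Codeword: 0010100101111111101101000001110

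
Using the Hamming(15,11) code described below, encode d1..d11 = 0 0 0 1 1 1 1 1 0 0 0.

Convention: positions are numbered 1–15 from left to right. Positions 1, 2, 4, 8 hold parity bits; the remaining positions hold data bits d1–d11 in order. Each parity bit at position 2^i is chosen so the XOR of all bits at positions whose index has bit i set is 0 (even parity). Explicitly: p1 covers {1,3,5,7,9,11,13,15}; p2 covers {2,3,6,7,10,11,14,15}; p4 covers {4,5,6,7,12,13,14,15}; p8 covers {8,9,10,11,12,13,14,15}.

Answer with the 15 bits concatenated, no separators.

110000101111000

Place data at non-parity positions: p1 p2 0 p4 0 0 1 p8 1 1 1 1 0 0 0
p1 (pos 1,3,5,7,9,11,13,15): XOR of data positions = 0⊕0⊕1⊕1⊕1⊕0⊕0 = 1
p2 (pos 2,3,6,7,10,11,14,15): XOR of data positions = 0⊕0⊕1⊕1⊕1⊕0⊕0 = 1
p4 (pos 4,5,6,7,12,13,14,15): XOR of data positions = 0⊕0⊕1⊕1⊕0⊕0⊕0 = 0
p8 (pos 8,9,10,11,12,13,14,15): XOR of data positions = 1⊕1⊕1⊕1⊕0⊕0⊕0 = 0
Codeword: 110000101111000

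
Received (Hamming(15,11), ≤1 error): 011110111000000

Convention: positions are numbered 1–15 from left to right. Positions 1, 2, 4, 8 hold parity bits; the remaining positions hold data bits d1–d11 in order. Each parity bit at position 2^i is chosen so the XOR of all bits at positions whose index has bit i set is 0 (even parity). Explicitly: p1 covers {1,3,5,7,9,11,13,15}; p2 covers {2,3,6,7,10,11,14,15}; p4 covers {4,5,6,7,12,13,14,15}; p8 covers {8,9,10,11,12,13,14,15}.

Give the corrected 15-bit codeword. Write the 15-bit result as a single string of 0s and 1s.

011111111000000

s1 (pos 1,3,5,7,9,11,13,15): 0⊕1⊕1⊕1⊕1⊕0⊕0⊕0 = 0
s2 (pos 2,3,6,7,10,11,14,15): 1⊕1⊕0⊕1⊕0⊕0⊕0⊕0 = 1
s4 (pos 4,5,6,7,12,13,14,15): 1⊕1⊕0⊕1⊕0⊕0⊕0⊕0 = 1
s8 (pos 8,9,10,11,12,13,14,15): 1⊕1⊕0⊕0⊕0⊕0⊕0⊕0 = 0
Syndrome s8…s1 = 0110 → error at position 6.
Flip position 6: 011110111000000 → 011111111000000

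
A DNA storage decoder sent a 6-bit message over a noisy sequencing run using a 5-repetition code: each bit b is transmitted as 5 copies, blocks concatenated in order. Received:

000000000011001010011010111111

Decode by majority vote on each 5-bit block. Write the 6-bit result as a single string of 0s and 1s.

001011

Block 1 (00000): 0 ones → 0
Block 2 (00000): 0 ones → 0
Block 3 (11001): 3 ones → 1
Block 4 (01001): 2 ones → 0
Block 5 (10101): 3 ones → 1
Block 6 (11111): 5 ones → 1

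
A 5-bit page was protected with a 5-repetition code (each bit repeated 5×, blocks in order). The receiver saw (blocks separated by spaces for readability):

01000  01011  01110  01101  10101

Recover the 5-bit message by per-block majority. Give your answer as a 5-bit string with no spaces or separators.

Block 1 (01000): 1 one → 0
Block 2 (01011): 3 ones → 1
Block 3 (01110): 3 ones → 1
Block 4 (01101): 3 ones → 1
Block 5 (10101): 3 ones → 1

01111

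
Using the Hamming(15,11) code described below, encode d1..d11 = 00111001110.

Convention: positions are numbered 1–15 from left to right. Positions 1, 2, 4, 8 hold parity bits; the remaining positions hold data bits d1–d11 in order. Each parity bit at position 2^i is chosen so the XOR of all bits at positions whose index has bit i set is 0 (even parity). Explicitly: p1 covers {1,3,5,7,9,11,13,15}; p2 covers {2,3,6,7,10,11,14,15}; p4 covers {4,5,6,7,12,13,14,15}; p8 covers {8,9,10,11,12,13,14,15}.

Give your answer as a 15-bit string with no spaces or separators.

Place data at non-parity positions: p1 p2 0 p4 0 1 1 p8 1 0 0 1 1 1 0
p1 (pos 1,3,5,7,9,11,13,15): XOR of data positions = 0⊕0⊕1⊕1⊕0⊕1⊕0 = 1
p2 (pos 2,3,6,7,10,11,14,15): XOR of data positions = 0⊕1⊕1⊕0⊕0⊕1⊕0 = 1
p4 (pos 4,5,6,7,12,13,14,15): XOR of data positions = 0⊕1⊕1⊕1⊕1⊕1⊕0 = 1
p8 (pos 8,9,10,11,12,13,14,15): XOR of data positions = 1⊕0⊕0⊕1⊕1⊕1⊕0 = 0
Codeword: 110101101001110

110101101001110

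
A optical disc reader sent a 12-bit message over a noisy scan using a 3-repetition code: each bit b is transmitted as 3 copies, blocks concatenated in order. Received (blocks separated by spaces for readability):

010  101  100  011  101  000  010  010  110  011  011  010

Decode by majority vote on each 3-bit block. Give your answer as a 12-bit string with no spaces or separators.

010110001110

Block 1 (010): 1 one → 0
Block 2 (101): 2 ones → 1
Block 3 (100): 1 one → 0
Block 4 (011): 2 ones → 1
Block 5 (101): 2 ones → 1
Block 6 (000): 0 ones → 0
Block 7 (010): 1 one → 0
Block 8 (010): 1 one → 0
Block 9 (110): 2 ones → 1
Block 10 (011): 2 ones → 1
Block 11 (011): 2 ones → 1
Block 12 (010): 1 one → 0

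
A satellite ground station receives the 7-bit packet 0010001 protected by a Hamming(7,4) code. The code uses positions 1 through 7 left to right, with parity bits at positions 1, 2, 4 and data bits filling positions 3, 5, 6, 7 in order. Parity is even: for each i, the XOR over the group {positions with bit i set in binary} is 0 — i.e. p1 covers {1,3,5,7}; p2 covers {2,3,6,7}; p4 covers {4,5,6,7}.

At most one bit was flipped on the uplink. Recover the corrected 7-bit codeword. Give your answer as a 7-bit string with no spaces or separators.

0011001

s1 (pos 1,3,5,7): 0⊕1⊕0⊕1 = 0
s2 (pos 2,3,6,7): 0⊕1⊕0⊕1 = 0
s4 (pos 4,5,6,7): 0⊕0⊕0⊕1 = 1
Syndrome s4…s1 = 100 → error at position 4.
Flip position 4: 0010001 → 0011001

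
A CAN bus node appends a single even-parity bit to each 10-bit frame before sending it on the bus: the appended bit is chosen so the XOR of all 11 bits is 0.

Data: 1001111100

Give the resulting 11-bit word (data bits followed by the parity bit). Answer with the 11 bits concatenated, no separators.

XOR of the 10 data bits: 1⊕0⊕0⊕1⊕1⊕1⊕1⊕1⊕0⊕0 = 0
Parity bit = 0 (so all 11 bits XOR to 0).

10011111000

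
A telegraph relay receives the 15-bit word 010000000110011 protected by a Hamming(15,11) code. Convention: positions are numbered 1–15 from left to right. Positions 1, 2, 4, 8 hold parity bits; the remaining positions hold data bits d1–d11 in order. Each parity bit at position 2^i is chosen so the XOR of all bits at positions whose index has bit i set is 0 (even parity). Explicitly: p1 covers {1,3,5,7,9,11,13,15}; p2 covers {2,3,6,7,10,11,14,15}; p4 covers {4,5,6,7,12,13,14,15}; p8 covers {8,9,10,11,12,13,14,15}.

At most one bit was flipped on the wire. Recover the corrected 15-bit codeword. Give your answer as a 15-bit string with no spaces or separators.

s1 (pos 1,3,5,7,9,11,13,15): 0⊕0⊕0⊕0⊕0⊕1⊕0⊕1 = 0
s2 (pos 2,3,6,7,10,11,14,15): 1⊕0⊕0⊕0⊕1⊕1⊕1⊕1 = 1
s4 (pos 4,5,6,7,12,13,14,15): 0⊕0⊕0⊕0⊕0⊕0⊕1⊕1 = 0
s8 (pos 8,9,10,11,12,13,14,15): 0⊕0⊕1⊕1⊕0⊕0⊕1⊕1 = 0
Syndrome s8…s1 = 0010 → error at position 2.
Flip position 2: 010000000110011 → 000000000110011

000000000110011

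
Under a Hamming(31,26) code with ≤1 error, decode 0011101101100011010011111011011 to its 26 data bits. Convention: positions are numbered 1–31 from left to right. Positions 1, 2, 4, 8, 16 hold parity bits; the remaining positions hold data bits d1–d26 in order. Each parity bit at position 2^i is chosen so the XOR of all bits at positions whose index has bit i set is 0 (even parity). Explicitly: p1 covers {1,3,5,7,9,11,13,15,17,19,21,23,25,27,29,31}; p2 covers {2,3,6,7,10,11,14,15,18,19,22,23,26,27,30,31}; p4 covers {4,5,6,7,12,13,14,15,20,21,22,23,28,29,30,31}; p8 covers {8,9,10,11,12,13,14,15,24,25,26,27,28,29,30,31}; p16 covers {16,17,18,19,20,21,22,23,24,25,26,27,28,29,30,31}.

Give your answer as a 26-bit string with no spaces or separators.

11010110001000011111011011

s1 (pos 1,3,5,7,9,11,13,15,17,19,21,23,25,27,29,31): 0⊕1⊕1⊕1⊕0⊕1⊕0⊕1⊕0⊕0⊕1⊕1⊕1⊕1⊕0⊕1 = 0
s2 (pos 2,3,6,7,10,11,14,15,18,19,22,23,26,27,30,31): 0⊕1⊕0⊕1⊕1⊕1⊕0⊕1⊕1⊕0⊕1⊕1⊕0⊕1⊕1⊕1 = 1
s4 (pos 4,5,6,7,12,13,14,15,20,21,22,23,28,29,30,31): 1⊕1⊕0⊕1⊕0⊕0⊕0⊕1⊕0⊕1⊕1⊕1⊕1⊕0⊕1⊕1 = 0
s8 (pos 8,9,10,11,12,13,14,15,24,25,26,27,28,29,30,31): 1⊕0⊕1⊕1⊕0⊕0⊕0⊕1⊕1⊕1⊕0⊕1⊕1⊕0⊕1⊕1 = 0
s16 (pos 16,17,18,19,20,21,22,23,24,25,26,27,28,29,30,31): 1⊕0⊕1⊕0⊕0⊕1⊕1⊕1⊕1⊕1⊕0⊕1⊕1⊕0⊕1⊕1 = 1
Syndrome s16…s1 = 10010 → error at position 18.
Flip position 18: 0011101101100011010011111011011 → 0011101101100011000011111011011
Read data bits from positions 3,5,6,7,9,10,11,12,13,14,15,17,18,19,20,21,22,23,24,25,26,27,28,29,30,31: 11010110001000011111011011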